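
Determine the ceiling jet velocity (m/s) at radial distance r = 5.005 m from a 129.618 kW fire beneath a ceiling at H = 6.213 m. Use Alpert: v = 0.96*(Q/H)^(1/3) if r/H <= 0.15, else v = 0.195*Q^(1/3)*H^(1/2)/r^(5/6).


r/H = 5.005 / 6.213 = 0.80557
r/H > 0.15, so v = 0.195*Q^(1/3)*H^(1/2)/r^(5/6)
Q^(1/3) = 5.0608
H^(1/2) = 2.4926
r^(5/6) = 3.8268
v = 0.195 * 5.0608 * 2.4926 / 3.8268 = 0.64279 m/s

0.64279 m/s


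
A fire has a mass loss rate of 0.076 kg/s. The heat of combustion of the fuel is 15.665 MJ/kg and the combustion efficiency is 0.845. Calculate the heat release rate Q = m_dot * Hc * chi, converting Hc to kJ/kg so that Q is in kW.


Hc = 15.665 MJ/kg = 15.665 * 1000 kJ/kg = 15665 kJ/kg
Q = 0.076 kg/s * 15665 kJ/kg * 0.845 = 1006.0 kW

1006.0 kW


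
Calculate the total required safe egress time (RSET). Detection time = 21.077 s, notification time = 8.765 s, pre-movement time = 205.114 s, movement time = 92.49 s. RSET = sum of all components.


Total = 21.077 + 8.765 + 205.114 + 92.49 = 327.446 s

327.446 s


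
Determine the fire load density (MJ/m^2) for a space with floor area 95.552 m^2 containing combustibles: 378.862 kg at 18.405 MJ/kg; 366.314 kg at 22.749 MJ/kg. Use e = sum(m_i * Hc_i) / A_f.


Total energy = 378.862*18.405 + 366.314*22.749
= 6972.955 + 8333.277
= 15306.23 MJ
e = 15306.23 / 95.552 = 160.19 MJ/m^2

160.19 MJ/m^2


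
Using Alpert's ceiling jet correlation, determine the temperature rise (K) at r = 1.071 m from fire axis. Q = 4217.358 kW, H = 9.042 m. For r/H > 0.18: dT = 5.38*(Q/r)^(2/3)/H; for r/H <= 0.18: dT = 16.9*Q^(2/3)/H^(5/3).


r/H = 1.071 / 9.042 = 0.11845
r/H <= 0.18, so dT = 16.9*Q^(2/3)/H^(5/3)
Q^(2/3) = 261.03
H^(5/3) = 39.244
dT = 16.9 * 261.03 / 39.244 = 112.41 K

112.41 K


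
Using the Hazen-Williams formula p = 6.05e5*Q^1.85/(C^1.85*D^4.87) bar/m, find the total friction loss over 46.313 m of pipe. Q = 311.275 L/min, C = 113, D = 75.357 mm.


Q^1.85 = 40956
C^1.85 = 6283.4
D^4.87 = 1.3855e+09
p/m = 0.0028463 bar/m
p_total = 0.0028463 * 46.313 = 0.13182 bar

0.13182 bar


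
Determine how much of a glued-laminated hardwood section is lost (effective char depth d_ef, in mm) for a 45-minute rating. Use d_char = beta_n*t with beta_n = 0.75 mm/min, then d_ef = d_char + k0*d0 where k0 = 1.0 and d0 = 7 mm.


d_char = 0.75 * 45 = 33.75 mm
d_ef = 33.75 + 1.0*7 = 40.75 mm

40.75 mm


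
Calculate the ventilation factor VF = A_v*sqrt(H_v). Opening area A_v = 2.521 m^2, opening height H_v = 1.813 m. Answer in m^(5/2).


sqrt(H_v) = 1.3465
VF = 2.521 * 1.3465 = 3.3945 m^(5/2)

3.3945 m^(5/2)


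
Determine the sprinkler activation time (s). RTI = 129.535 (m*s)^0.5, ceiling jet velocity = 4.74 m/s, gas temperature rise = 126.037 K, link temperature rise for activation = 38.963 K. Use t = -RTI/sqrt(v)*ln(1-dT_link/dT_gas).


dT_link/dT_gas = 0.30914
ln(1 - 0.30914) = -0.36982
t = -129.535 / sqrt(4.74) * -0.36982 = 22.003 s

22.003 s


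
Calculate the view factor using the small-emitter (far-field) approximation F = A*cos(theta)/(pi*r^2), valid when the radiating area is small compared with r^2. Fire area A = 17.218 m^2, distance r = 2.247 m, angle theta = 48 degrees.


cos(48 deg) = 0.66913
pi*r^2 = 15.862
F = 17.218 * 0.66913 / 15.862 = 0.72634

0.72634


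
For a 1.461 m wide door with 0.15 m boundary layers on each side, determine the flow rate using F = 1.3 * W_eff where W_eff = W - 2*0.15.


W_eff = 1.461 - 0.30 = 1.161 m
F = 1.3 * 1.161 = 1.5093 persons/s

1.5093 persons/s


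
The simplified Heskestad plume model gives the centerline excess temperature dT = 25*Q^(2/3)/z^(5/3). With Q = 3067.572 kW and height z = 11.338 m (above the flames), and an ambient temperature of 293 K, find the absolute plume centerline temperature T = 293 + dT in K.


Q^(2/3) = 211.12
z^(5/3) = 57.222
dT = 25 * 211.12 / 57.222 = 92.238 K
T = 293 + 92.238 = 385.24 K

385.24 K


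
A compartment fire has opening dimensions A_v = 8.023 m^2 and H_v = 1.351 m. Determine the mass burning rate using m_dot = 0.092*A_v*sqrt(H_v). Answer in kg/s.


sqrt(H_v) = 1.1623
m_dot = 0.092 * 8.023 * 1.1623 = 0.85793 kg/s

0.85793 kg/s


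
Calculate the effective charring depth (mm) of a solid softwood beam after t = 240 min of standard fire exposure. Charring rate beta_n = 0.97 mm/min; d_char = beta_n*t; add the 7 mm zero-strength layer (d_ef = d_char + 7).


d_char = 0.97 * 240 = 232.8 mm
d_ef = 232.8 + 1.0*7 = 239.8 mm

239.8 mm


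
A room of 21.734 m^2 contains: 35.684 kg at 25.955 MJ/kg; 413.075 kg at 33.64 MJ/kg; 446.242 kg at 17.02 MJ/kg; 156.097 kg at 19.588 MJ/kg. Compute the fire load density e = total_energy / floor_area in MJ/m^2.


Total energy = 35.684*25.955 + 413.075*33.64 + 446.242*17.02 + 156.097*19.588
= 926.1782 + 13895.843 + 7595.039 + 3057.628
= 25474.69 MJ
e = 25474.69 / 21.734 = 1172.1 MJ/m^2

1172.1 MJ/m^2


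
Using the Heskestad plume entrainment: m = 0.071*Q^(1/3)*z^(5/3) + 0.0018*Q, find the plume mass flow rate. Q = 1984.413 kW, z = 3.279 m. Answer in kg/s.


Q^(1/3) = 12.566
z^(5/3) = 7.2372
First term = 0.071 * 12.566 * 7.2372 = 6.4571
Second term = 0.0018 * 1984.413 = 3.5719
m = 10.029 kg/s

10.029 kg/s


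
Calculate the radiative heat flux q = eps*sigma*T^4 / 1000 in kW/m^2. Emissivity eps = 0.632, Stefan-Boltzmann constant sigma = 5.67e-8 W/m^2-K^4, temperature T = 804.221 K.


T^4 = 4.1831e+11
q = 0.632 * 5.67e-8 * 4.1831e+11 / 1000 = 14.990 kW/m^2

14.990 kW/m^2


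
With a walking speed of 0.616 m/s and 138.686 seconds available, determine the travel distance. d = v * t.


d = 0.616 * 138.686 = 85.431 m

85.431 m


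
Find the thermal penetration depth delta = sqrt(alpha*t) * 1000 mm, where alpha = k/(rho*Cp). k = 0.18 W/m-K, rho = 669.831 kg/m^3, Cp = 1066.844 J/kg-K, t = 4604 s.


alpha = 0.18 / (669.831 * 1066.844) = 2.5189e-07 m^2/s
alpha * t = 0.0011597
delta = sqrt(0.0011597) * 1000 = 34.054 mm

34.054 mm


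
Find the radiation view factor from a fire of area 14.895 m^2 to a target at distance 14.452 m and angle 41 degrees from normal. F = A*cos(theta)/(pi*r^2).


cos(41 deg) = 0.75471
pi*r^2 = 656.15
F = 14.895 * 0.75471 / 656.15 = 0.017132

0.017132


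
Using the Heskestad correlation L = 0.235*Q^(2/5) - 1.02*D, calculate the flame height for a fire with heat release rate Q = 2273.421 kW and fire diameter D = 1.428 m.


Q^(2/5) = 22.013
0.235 * Q^(2/5) = 5.1730
1.02 * D = 1.4566
L = 3.7164 m

3.7164 m


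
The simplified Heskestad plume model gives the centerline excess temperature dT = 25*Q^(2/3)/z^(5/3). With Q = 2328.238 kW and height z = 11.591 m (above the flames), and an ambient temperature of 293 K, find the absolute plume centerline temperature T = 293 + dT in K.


Q^(2/3) = 175.66
z^(5/3) = 59.366
dT = 25 * 175.66 / 59.366 = 73.976 K
T = 293 + 73.976 = 366.98 K

366.98 K


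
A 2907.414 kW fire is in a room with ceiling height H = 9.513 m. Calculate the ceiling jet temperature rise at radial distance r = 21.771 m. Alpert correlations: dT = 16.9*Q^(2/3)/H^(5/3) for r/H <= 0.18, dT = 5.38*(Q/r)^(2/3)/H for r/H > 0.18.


r/H = 21.771 / 9.513 = 2.2886
r/H > 0.18, so dT = 5.38*(Q/r)^(2/3)/H
Q/r = 133.55
(Q/r)^(2/3) = 26.127
dT = 5.38 * 26.127 / 9.513 = 14.776 K

14.776 K


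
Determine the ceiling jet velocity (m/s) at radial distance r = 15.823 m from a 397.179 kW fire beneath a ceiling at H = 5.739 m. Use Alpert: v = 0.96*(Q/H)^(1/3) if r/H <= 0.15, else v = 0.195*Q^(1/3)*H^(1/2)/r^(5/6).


r/H = 15.823 / 5.739 = 2.7571
r/H > 0.15, so v = 0.195*Q^(1/3)*H^(1/2)/r^(5/6)
Q^(1/3) = 7.3507
H^(1/2) = 2.3956
r^(5/6) = 9.9864
v = 0.195 * 7.3507 * 2.3956 / 9.9864 = 0.34385 m/s

0.34385 m/s


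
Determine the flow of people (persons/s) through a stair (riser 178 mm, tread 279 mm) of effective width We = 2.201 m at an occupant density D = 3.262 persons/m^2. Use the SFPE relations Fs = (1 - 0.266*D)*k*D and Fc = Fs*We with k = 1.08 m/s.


1 - 0.266*D = 1 - 0.266*3.262 = 0.13231
Fs = 0.13231 * 1.08 * 3.262 = 0.46612 persons/(s*m)
Fc = 0.46612 * 2.201 = 1.0259 persons/s

1.0259 persons/s


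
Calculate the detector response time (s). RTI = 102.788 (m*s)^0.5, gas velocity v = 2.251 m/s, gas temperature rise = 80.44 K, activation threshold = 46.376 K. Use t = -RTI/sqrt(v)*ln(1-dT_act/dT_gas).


dT_act/dT_gas = 0.57653
ln(1 - 0.57653) = -0.85927
t = -102.788 / sqrt(2.251) * -0.85927 = 58.869 s

58.869 s


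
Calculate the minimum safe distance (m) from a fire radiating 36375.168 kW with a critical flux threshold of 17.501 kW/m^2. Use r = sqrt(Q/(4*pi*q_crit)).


4*pi*q_crit = 219.92
Q/(4*pi*q_crit) = 165.40
r = sqrt(165.40) = 12.861 m

12.861 m


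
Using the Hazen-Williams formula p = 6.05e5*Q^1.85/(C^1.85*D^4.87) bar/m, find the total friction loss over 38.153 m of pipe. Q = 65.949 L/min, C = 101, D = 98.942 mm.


Q^1.85 = 2320.3
C^1.85 = 5105.0
D^4.87 = 5.2180e+09
p/m = 5.2698e-05 bar/m
p_total = 5.2698e-05 * 38.153 = 0.0020106 bar

0.0020106 bar


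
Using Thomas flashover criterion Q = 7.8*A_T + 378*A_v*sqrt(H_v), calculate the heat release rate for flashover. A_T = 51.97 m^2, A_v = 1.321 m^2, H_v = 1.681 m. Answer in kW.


7.8*A_T = 405.366
sqrt(H_v) = 1.2965
378*A_v*sqrt(H_v) = 647.41
Q = 405.366 + 647.41 = 1052.8 kW

1052.8 kW


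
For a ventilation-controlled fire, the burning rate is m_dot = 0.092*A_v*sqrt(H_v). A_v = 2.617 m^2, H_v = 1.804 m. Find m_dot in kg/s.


sqrt(H_v) = 1.3431
m_dot = 0.092 * 2.617 * 1.3431 = 0.32338 kg/s

0.32338 kg/s


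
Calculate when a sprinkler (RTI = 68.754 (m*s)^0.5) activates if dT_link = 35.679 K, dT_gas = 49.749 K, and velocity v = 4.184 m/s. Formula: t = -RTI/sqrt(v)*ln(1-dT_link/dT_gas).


dT_link/dT_gas = 0.71718
ln(1 - 0.71718) = -1.2629
t = -68.754 / sqrt(4.184) * -1.2629 = 42.451 s

42.451 s


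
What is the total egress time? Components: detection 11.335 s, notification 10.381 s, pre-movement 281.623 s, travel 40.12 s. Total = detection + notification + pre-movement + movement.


Total = 11.335 + 10.381 + 281.623 + 40.12 = 343.459 s

343.459 s


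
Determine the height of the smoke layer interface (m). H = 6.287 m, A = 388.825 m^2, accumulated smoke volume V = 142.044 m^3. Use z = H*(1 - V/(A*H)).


V/(A*H) = 0.058107
1 - 0.058107 = 0.94189
z = 6.287 * 0.94189 = 5.9217 m

5.9217 m


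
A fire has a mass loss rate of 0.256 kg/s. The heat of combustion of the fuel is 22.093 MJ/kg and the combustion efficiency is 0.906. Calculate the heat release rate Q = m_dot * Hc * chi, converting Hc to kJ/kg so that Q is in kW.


Hc = 22.093 MJ/kg = 22.093 * 1000 kJ/kg = 22093 kJ/kg
Q = 0.256 kg/s * 22093 kJ/kg * 0.906 = 5124.2 kW

5124.2 kW


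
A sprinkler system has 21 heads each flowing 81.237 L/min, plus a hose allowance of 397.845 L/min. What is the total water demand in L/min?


Sprinkler demand = 21 * 81.237 = 1705.977 L/min
Total = 1705.977 + 397.845 = 2103.822 L/min

2103.822 L/min


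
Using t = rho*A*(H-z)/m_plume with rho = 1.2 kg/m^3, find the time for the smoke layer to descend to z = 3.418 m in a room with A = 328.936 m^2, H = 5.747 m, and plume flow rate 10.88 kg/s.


H - z = 2.329 m
t = 1.2 * 328.936 * 2.329 / 10.88 = 84.495 s

84.495 s


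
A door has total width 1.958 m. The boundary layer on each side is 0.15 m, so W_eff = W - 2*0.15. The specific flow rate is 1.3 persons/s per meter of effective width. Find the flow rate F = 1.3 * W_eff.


W_eff = 1.958 - 0.30 = 1.658 m
F = 1.3 * 1.658 = 2.1554 persons/s

2.1554 persons/s


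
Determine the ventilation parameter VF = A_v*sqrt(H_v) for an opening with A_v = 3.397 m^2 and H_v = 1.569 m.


sqrt(H_v) = 1.2526
VF = 3.397 * 1.2526 = 4.2551 m^(5/2)

4.2551 m^(5/2)


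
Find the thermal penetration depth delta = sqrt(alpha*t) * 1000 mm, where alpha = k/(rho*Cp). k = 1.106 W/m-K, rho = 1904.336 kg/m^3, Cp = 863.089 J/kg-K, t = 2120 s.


alpha = 1.106 / (1904.336 * 863.089) = 6.7291e-07 m^2/s
alpha * t = 0.0014266
delta = sqrt(0.0014266) * 1000 = 37.770 mm

37.770 mm


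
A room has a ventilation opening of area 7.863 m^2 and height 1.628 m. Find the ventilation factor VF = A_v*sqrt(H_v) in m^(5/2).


sqrt(H_v) = 1.2759
VF = 7.863 * 1.2759 = 10.033 m^(5/2)

10.033 m^(5/2)


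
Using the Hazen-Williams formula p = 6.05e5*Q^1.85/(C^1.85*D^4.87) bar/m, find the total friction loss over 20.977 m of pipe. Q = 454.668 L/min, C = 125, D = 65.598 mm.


Q^1.85 = 82553
C^1.85 = 7573.3
D^4.87 = 7.0511e+08
p/m = 0.0093530 bar/m
p_total = 0.0093530 * 20.977 = 0.19620 bar

0.19620 bar


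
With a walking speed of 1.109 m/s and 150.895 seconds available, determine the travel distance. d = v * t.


d = 1.109 * 150.895 = 167.34 m

167.34 m


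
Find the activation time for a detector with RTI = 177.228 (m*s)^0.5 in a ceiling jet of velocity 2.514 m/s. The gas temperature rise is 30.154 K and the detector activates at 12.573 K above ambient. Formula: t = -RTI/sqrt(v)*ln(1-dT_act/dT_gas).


dT_act/dT_gas = 0.41696
ln(1 - 0.41696) = -0.53950
t = -177.228 / sqrt(2.514) * -0.53950 = 60.303 s

60.303 s


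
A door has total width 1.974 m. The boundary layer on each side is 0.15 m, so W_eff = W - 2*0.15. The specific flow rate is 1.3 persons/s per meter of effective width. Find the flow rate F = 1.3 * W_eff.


W_eff = 1.974 - 0.30 = 1.674 m
F = 1.3 * 1.674 = 2.1762 persons/s

2.1762 persons/s


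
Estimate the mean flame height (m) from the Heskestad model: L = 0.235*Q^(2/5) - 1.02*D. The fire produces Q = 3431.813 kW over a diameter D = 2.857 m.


Q^(2/5) = 25.954
0.235 * Q^(2/5) = 6.0993
1.02 * D = 2.9141
L = 3.1851 m

3.1851 m


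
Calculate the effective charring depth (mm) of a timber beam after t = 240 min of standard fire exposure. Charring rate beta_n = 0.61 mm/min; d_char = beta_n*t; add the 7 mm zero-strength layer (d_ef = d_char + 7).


d_char = 0.61 * 240 = 146.4 mm
d_ef = 146.4 + 1.0*7 = 153.4 mm

153.4 mm


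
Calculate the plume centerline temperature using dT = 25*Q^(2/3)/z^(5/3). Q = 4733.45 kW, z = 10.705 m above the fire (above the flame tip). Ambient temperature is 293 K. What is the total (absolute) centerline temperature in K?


Q^(2/3) = 281.92
z^(5/3) = 51.997
dT = 25 * 281.92 / 51.997 = 135.54 K
T = 293 + 135.54 = 428.54 K

428.54 K


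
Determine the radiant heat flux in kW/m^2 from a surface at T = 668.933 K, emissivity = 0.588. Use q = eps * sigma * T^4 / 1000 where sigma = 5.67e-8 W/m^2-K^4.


T^4 = 2.0023e+11
q = 0.588 * 5.67e-8 * 2.0023e+11 / 1000 = 6.6756 kW/m^2

6.6756 kW/m^2


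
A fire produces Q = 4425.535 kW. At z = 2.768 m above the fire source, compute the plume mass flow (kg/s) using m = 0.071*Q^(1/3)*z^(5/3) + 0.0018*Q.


Q^(1/3) = 16.418
z^(5/3) = 5.4569
First term = 0.071 * 16.418 * 5.4569 = 6.3610
Second term = 0.0018 * 4425.535 = 7.9660
m = 14.327 kg/s

14.327 kg/s


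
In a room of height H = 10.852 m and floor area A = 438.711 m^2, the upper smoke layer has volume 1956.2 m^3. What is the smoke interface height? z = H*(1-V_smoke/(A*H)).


V/(A*H) = 0.41089
1 - 0.41089 = 0.58911
z = 10.852 * 0.58911 = 6.3930 m

6.3930 m


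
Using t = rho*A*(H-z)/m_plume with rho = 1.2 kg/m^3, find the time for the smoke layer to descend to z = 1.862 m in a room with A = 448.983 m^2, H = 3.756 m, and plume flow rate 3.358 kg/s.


H - z = 1.894 m
t = 1.2 * 448.983 * 1.894 / 3.358 = 303.89 s

303.89 s


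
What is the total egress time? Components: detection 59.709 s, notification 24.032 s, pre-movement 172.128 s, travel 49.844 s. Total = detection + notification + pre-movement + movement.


Total = 59.709 + 24.032 + 172.128 + 49.844 = 305.713 s

305.713 s


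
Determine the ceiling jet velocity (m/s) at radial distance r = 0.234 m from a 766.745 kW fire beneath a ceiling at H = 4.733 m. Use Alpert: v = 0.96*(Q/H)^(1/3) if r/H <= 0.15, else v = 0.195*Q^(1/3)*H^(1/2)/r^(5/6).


r/H = 0.234 / 4.733 = 0.049440
r/H <= 0.15, so v = 0.96*(Q/H)^(1/3)
Q/H = 162.00
(Q/H)^(1/3) = 5.4514
v = 0.96 * 5.4514 = 5.2333 m/s

5.2333 m/s


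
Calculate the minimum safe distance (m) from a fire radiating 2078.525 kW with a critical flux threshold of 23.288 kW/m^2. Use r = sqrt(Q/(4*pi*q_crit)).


4*pi*q_crit = 292.65
Q/(4*pi*q_crit) = 7.1025
r = sqrt(7.1025) = 2.6651 m

2.6651 m


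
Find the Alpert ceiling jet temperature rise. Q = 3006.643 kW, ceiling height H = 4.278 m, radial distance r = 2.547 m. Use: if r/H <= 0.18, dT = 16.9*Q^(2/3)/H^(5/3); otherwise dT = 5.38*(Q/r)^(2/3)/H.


r/H = 2.547 / 4.278 = 0.59537
r/H > 0.18, so dT = 5.38*(Q/r)^(2/3)/H
Q/r = 1180.5
(Q/r)^(2/3) = 111.70
dT = 5.38 * 111.70 / 4.278 = 140.47 K

140.47 K


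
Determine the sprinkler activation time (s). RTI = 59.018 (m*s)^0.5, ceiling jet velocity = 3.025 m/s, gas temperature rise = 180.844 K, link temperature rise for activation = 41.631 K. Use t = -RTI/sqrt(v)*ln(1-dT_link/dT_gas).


dT_link/dT_gas = 0.23020
ln(1 - 0.23020) = -0.26163
t = -59.018 / sqrt(3.025) * -0.26163 = 8.8779 s

8.8779 s


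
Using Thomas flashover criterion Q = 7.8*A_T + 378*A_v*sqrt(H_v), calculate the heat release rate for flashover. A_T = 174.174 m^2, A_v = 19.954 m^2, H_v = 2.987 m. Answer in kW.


7.8*A_T = 1358.6
sqrt(H_v) = 1.7283
378*A_v*sqrt(H_v) = 13036
Q = 1358.6 + 13036 = 14394 kW

14394 kW


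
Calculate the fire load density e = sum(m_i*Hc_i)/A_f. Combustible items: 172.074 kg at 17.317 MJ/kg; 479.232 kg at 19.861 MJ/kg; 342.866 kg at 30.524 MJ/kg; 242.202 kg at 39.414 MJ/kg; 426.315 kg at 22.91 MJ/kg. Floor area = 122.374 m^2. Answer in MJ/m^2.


Total energy = 172.074*17.317 + 479.232*19.861 + 342.866*30.524 + 242.202*39.414 + 426.315*22.91
= 2979.805 + 9518.027 + 10465.64 + 9546.150 + 9766.877
= 42276.50 MJ
e = 42276.50 / 122.374 = 345.47 MJ/m^2

345.47 MJ/m^2


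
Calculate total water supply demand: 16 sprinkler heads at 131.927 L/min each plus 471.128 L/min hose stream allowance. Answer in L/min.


Sprinkler demand = 16 * 131.927 = 2110.832 L/min
Total = 2110.832 + 471.128 = 2581.96 L/min

2581.96 L/min


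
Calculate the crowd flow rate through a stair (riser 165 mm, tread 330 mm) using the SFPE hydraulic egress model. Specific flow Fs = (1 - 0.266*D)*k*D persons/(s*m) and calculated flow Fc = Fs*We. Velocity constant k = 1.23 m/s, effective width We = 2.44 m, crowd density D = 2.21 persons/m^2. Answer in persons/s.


1 - 0.266*D = 1 - 0.266*2.21 = 0.41214
Fs = 0.41214 * 1.23 * 2.21 = 1.1203 persons/(s*m)
Fc = 1.1203 * 2.44 = 2.7336 persons/s

2.7336 persons/s


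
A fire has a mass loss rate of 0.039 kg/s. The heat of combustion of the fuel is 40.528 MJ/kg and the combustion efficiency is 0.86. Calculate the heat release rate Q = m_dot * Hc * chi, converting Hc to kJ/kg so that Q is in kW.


Hc = 40.528 MJ/kg = 40.528 * 1000 kJ/kg = 40528 kJ/kg
Q = 0.039 kg/s * 40528 kJ/kg * 0.86 = 1359.3 kW

1359.3 kW


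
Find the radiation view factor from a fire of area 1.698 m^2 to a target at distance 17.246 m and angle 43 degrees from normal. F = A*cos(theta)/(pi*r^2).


cos(43 deg) = 0.73135
pi*r^2 = 934.39
F = 1.698 * 0.73135 / 934.39 = 0.0013290

0.0013290


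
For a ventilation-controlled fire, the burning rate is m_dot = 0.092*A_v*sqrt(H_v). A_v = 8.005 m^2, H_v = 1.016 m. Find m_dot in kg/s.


sqrt(H_v) = 1.0080
m_dot = 0.092 * 8.005 * 1.0080 = 0.74233 kg/s

0.74233 kg/s


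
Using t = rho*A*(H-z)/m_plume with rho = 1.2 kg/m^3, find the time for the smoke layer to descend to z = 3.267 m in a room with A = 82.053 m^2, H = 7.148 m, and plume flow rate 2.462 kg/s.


H - z = 3.881 m
t = 1.2 * 82.053 * 3.881 / 2.462 = 155.21 s

155.21 s


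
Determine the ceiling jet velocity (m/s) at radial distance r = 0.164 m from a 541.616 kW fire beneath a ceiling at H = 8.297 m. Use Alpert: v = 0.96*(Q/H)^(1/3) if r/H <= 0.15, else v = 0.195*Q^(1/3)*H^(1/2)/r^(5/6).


r/H = 0.164 / 8.297 = 0.019766
r/H <= 0.15, so v = 0.96*(Q/H)^(1/3)
Q/H = 65.279
(Q/H)^(1/3) = 4.0265
v = 0.96 * 4.0265 = 3.8654 m/s

3.8654 m/s


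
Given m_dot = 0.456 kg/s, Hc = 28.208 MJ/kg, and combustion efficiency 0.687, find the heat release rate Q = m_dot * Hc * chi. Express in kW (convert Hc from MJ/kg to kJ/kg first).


Hc = 28.208 MJ/kg = 28.208 * 1000 kJ/kg = 28208 kJ/kg
Q = 0.456 kg/s * 28208 kJ/kg * 0.687 = 8836.8 kW

8836.8 kW


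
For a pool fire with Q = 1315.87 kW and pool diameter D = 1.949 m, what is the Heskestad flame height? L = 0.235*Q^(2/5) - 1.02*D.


Q^(2/5) = 17.688
0.235 * Q^(2/5) = 4.1567
1.02 * D = 1.9880
L = 2.1688 m

2.1688 m


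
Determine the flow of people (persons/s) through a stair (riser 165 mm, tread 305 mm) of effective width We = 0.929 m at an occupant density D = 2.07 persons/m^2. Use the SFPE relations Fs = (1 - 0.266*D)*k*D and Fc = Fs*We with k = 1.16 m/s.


1 - 0.266*D = 1 - 0.266*2.07 = 0.44938
Fs = 0.44938 * 1.16 * 2.07 = 1.0791 persons/(s*m)
Fc = 1.0791 * 0.929 = 1.0024 persons/s

1.0024 persons/s


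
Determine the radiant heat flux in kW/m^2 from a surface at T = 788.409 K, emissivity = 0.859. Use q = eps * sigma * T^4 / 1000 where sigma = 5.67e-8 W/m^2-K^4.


T^4 = 3.8637e+11
q = 0.859 * 5.67e-8 * 3.8637e+11 / 1000 = 18.818 kW/m^2

18.818 kW/m^2


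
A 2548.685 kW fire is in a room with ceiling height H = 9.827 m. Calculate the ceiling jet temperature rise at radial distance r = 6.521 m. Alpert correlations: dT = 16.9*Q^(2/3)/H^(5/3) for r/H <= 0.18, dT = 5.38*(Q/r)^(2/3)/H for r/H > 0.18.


r/H = 6.521 / 9.827 = 0.66358
r/H > 0.18, so dT = 5.38*(Q/r)^(2/3)/H
Q/r = 390.84
(Q/r)^(2/3) = 53.457
dT = 5.38 * 53.457 / 9.827 = 29.266 K

29.266 K


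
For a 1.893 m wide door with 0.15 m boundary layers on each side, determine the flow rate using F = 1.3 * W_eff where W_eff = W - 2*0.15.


W_eff = 1.893 - 0.30 = 1.593 m
F = 1.3 * 1.593 = 2.0709 persons/s

2.0709 persons/s


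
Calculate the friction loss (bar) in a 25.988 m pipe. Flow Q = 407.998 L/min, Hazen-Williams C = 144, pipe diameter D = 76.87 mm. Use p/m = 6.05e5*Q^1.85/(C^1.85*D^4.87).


Q^1.85 = 67564
C^1.85 = 9839.4
D^4.87 = 1.5263e+09
p/m = 0.0027219 bar/m
p_total = 0.0027219 * 25.988 = 0.070736 bar

0.070736 bar


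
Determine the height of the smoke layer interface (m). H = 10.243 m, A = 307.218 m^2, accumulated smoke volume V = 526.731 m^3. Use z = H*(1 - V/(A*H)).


V/(A*H) = 0.16738
1 - 0.16738 = 0.83262
z = 10.243 * 0.83262 = 8.5285 m

8.5285 m


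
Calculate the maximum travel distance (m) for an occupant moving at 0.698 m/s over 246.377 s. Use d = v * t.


d = 0.698 * 246.377 = 171.97 m

171.97 m


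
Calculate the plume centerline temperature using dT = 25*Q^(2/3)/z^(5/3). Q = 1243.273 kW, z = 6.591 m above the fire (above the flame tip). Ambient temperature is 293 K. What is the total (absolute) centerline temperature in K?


Q^(2/3) = 115.62
z^(5/3) = 23.170
dT = 25 * 115.62 / 23.170 = 124.76 K
T = 293 + 124.76 = 417.76 K

417.76 K


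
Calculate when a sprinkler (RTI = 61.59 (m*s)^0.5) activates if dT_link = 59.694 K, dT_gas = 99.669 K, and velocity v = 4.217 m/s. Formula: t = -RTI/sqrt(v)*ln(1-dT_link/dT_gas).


dT_link/dT_gas = 0.59892
ln(1 - 0.59892) = -0.91360
t = -61.59 / sqrt(4.217) * -0.91360 = 27.401 s

27.401 s


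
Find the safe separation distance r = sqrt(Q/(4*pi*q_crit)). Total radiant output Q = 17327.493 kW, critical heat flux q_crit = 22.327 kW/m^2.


4*pi*q_crit = 280.57
Q/(4*pi*q_crit) = 61.758
r = sqrt(61.758) = 7.8586 m

7.8586 m


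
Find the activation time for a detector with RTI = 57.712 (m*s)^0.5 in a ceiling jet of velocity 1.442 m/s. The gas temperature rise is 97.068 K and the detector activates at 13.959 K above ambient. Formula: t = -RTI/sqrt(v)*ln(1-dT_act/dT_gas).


dT_act/dT_gas = 0.14381
ln(1 - 0.14381) = -0.15526
t = -57.712 / sqrt(1.442) * -0.15526 = 7.4617 s

7.4617 s


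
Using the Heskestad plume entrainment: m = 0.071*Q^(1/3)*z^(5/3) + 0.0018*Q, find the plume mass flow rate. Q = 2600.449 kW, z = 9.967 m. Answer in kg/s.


Q^(1/3) = 13.751
z^(5/3) = 46.161
First term = 0.071 * 13.751 * 46.161 = 45.069
Second term = 0.0018 * 2600.449 = 4.6808
m = 49.750 kg/s

49.750 kg/s


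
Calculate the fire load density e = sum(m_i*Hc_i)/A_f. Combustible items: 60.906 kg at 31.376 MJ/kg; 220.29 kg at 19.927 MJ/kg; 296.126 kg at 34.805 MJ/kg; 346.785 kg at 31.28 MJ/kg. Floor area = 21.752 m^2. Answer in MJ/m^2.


Total energy = 60.906*31.376 + 220.29*19.927 + 296.126*34.805 + 346.785*31.28
= 1910.987 + 4389.719 + 10306.67 + 10847.43
= 27454.81 MJ
e = 27454.81 / 21.752 = 1262.2 MJ/m^2

1262.2 MJ/m^2


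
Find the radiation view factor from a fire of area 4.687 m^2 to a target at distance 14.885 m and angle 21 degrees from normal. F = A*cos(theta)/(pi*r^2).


cos(21 deg) = 0.93358
pi*r^2 = 696.06
F = 4.687 * 0.93358 / 696.06 = 0.0062864

0.0062864


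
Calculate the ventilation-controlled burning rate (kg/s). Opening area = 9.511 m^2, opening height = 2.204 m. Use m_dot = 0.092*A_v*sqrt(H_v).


sqrt(H_v) = 1.4846
m_dot = 0.092 * 9.511 * 1.4846 = 1.2990 kg/s

1.2990 kg/s


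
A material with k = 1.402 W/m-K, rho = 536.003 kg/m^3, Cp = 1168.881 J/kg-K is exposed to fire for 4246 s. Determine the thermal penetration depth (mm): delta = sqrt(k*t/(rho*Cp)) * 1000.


alpha = 1.402 / (536.003 * 1168.881) = 2.2377e-06 m^2/s
alpha * t = 0.0095015
delta = sqrt(0.0095015) * 1000 = 97.475 mm

97.475 mm


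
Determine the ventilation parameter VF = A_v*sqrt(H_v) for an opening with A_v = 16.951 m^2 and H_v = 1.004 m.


sqrt(H_v) = 1.0020
VF = 16.951 * 1.0020 = 16.985 m^(5/2)

16.985 m^(5/2)


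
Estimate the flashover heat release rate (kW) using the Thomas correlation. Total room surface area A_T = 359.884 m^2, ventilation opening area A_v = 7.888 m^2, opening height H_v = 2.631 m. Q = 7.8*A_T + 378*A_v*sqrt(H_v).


7.8*A_T = 2807.1
sqrt(H_v) = 1.6220
378*A_v*sqrt(H_v) = 4836.4
Q = 2807.1 + 4836.4 = 7643.5 kW

7643.5 kW


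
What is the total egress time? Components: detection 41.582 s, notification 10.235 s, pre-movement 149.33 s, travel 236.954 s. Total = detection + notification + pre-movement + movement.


Total = 41.582 + 10.235 + 149.33 + 236.954 = 438.101 s

438.101 s


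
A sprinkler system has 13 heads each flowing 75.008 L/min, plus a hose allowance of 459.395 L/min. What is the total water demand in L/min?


Sprinkler demand = 13 * 75.008 = 975.104 L/min
Total = 975.104 + 459.395 = 1434.499 L/min

1434.499 L/min


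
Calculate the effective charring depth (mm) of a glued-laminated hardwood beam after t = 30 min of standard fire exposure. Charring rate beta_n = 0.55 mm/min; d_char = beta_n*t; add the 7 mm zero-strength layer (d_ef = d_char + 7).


d_char = 0.55 * 30 = 16.5 mm
d_ef = 16.5 + 1.0*7 = 23.5 mm

23.5 mm


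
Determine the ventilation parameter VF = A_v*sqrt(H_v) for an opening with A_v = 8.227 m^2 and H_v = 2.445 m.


sqrt(H_v) = 1.5636
VF = 8.227 * 1.5636 = 12.864 m^(5/2)

12.864 m^(5/2)


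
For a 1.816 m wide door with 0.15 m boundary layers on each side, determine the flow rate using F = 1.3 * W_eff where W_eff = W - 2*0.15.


W_eff = 1.816 - 0.30 = 1.516 m
F = 1.3 * 1.516 = 1.9708 persons/s

1.9708 persons/s


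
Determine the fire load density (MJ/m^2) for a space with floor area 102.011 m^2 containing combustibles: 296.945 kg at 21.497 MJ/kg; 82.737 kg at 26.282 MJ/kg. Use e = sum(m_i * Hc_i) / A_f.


Total energy = 296.945*21.497 + 82.737*26.282
= 6383.427 + 2174.494
= 8557.920 MJ
e = 8557.920 / 102.011 = 83.892 MJ/m^2

83.892 MJ/m^2


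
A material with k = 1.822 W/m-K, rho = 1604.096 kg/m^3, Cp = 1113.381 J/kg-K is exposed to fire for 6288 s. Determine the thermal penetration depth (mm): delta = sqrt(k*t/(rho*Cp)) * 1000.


alpha = 1.822 / (1604.096 * 1113.381) = 1.0202e-06 m^2/s
alpha * t = 0.0064149
delta = sqrt(0.0064149) * 1000 = 80.093 mm

80.093 mm


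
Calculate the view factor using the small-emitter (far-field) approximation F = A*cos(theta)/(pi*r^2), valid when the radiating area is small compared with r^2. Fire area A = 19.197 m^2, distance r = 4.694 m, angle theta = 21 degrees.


cos(21 deg) = 0.93358
pi*r^2 = 69.221
F = 19.197 * 0.93358 / 69.221 = 0.25891

0.25891


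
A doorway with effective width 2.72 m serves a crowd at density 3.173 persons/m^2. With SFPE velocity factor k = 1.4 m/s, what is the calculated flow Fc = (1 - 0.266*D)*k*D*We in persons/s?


1 - 0.266*D = 1 - 0.266*3.173 = 0.15598
Fs = 0.15598 * 1.4 * 3.173 = 0.69290 persons/(s*m)
Fc = 0.69290 * 2.72 = 1.8847 persons/s

1.8847 persons/s


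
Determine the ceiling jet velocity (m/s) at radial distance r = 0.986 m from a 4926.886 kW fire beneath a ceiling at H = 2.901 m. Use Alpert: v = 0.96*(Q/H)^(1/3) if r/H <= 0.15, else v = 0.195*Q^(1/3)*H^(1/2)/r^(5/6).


r/H = 0.986 / 2.901 = 0.33988
r/H > 0.15, so v = 0.195*Q^(1/3)*H^(1/2)/r^(5/6)
Q^(1/3) = 17.016
H^(1/2) = 1.7032
r^(5/6) = 0.98832
v = 0.195 * 17.016 * 1.7032 / 0.98832 = 5.7183 m/s

5.7183 m/s


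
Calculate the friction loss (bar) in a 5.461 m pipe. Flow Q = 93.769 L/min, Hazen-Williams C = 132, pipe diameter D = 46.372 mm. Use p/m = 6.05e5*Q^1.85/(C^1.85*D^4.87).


Q^1.85 = 4449.5
C^1.85 = 8376.5
D^4.87 = 1.3022e+08
p/m = 0.0024680 bar/m
p_total = 0.0024680 * 5.461 = 0.013478 bar

0.013478 bar


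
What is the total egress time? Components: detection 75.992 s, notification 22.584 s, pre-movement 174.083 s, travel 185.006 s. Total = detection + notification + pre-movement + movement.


Total = 75.992 + 22.584 + 174.083 + 185.006 = 457.665 s

457.665 s


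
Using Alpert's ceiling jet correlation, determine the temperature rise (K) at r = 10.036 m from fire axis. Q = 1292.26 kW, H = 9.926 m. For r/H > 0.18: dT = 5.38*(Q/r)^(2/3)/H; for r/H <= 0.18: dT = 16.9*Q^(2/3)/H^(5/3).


r/H = 10.036 / 9.926 = 1.0111
r/H > 0.18, so dT = 5.38*(Q/r)^(2/3)/H
Q/r = 128.76
(Q/r)^(2/3) = 25.499
dT = 5.38 * 25.499 / 9.926 = 13.821 K

13.821 K


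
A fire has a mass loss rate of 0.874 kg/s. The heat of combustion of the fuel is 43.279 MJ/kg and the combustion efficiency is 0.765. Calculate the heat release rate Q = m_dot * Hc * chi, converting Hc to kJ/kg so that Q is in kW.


Hc = 43.279 MJ/kg = 43.279 * 1000 kJ/kg = 43279 kJ/kg
Q = 0.874 kg/s * 43279 kJ/kg * 0.765 = 28937 kW

28937 kW


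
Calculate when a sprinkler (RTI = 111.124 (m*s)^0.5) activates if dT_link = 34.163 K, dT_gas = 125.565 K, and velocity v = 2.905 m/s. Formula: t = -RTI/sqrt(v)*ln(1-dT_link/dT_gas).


dT_link/dT_gas = 0.27207
ln(1 - 0.27207) = -0.31756
t = -111.124 / sqrt(2.905) * -0.31756 = 20.704 s

20.704 s


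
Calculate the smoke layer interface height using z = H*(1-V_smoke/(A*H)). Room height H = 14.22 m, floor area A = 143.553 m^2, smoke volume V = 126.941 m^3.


V/(A*H) = 0.062186
1 - 0.062186 = 0.93781
z = 14.22 * 0.93781 = 13.336 m

13.336 m


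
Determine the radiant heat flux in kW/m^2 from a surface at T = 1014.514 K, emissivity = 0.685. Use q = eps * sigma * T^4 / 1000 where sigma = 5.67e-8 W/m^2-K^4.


T^4 = 1.0593e+12
q = 0.685 * 5.67e-8 * 1.0593e+12 / 1000 = 41.144 kW/m^2

41.144 kW/m^2


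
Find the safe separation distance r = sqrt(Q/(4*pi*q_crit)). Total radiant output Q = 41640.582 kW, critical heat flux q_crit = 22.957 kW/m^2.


4*pi*q_crit = 288.49
Q/(4*pi*q_crit) = 144.34
r = sqrt(144.34) = 12.014 m

12.014 m


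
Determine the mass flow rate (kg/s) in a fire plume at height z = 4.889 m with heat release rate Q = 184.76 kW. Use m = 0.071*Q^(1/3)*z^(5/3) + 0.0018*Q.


Q^(1/3) = 5.6956
z^(5/3) = 14.083
First term = 0.071 * 5.6956 * 14.083 = 5.6950
Second term = 0.0018 * 184.76 = 0.33257
m = 6.0276 kg/s

6.0276 kg/s


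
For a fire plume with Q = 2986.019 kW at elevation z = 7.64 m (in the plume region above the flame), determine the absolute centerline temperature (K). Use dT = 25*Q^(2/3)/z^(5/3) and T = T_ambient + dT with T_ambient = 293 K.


Q^(2/3) = 207.36
z^(5/3) = 29.636
dT = 25 * 207.36 / 29.636 = 174.92 K
T = 293 + 174.92 = 467.92 K

467.92 K


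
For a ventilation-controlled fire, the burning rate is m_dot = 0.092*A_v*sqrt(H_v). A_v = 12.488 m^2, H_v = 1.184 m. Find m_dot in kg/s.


sqrt(H_v) = 1.0881
m_dot = 0.092 * 12.488 * 1.0881 = 1.2501 kg/s

1.2501 kg/s


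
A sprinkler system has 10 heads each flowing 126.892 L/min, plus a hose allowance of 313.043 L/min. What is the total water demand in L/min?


Sprinkler demand = 10 * 126.892 = 1268.92 L/min
Total = 1268.92 + 313.043 = 1581.963 L/min

1581.963 L/min


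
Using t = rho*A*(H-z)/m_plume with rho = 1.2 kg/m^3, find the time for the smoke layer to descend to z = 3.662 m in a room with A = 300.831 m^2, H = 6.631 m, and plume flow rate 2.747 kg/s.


H - z = 2.969 m
t = 1.2 * 300.831 * 2.969 / 2.747 = 390.17 s

390.17 s


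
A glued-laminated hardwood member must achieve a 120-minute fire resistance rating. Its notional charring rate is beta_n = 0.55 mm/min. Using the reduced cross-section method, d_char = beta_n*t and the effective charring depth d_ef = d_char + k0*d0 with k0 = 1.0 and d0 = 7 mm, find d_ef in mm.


d_char = 0.55 * 120 = 66 mm
d_ef = 66 + 1.0*7 = 73 mm

73 mm


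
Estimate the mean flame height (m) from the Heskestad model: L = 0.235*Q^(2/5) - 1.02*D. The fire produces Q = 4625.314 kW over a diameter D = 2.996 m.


Q^(2/5) = 29.245
0.235 * Q^(2/5) = 6.8727
1.02 * D = 3.0559
L = 3.8167 m

3.8167 m


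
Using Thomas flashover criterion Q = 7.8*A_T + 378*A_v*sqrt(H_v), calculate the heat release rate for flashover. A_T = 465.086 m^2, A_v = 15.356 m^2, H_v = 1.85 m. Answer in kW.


7.8*A_T = 3627.7
sqrt(H_v) = 1.3601
378*A_v*sqrt(H_v) = 7895.1
Q = 3627.7 + 7895.1 = 11523 kW

11523 kW


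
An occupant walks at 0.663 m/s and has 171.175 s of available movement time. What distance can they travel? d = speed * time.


d = 0.663 * 171.175 = 113.49 m

113.49 m


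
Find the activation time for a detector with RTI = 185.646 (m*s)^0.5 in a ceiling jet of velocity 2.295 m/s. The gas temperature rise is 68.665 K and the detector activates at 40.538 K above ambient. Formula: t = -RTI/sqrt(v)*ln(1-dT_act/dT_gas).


dT_act/dT_gas = 0.59037
ln(1 - 0.59037) = -0.89251
t = -185.646 / sqrt(2.295) * -0.89251 = 109.37 s

109.37 s


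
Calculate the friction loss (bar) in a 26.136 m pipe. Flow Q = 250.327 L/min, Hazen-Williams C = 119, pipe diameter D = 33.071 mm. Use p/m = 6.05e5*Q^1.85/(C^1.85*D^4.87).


Q^1.85 = 27368
C^1.85 = 6914.5
D^4.87 = 2.5102e+07
p/m = 0.095395 bar/m
p_total = 0.095395 * 26.136 = 2.4932 bar

2.4932 bar


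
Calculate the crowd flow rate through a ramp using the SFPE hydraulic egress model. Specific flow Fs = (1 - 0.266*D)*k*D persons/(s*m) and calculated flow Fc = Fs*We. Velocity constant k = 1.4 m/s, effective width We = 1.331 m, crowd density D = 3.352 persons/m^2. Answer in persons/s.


1 - 0.266*D = 1 - 0.266*3.352 = 0.10837
Fs = 0.10837 * 1.4 * 3.352 = 0.50855 persons/(s*m)
Fc = 0.50855 * 1.331 = 0.67688 persons/s

0.67688 persons/s


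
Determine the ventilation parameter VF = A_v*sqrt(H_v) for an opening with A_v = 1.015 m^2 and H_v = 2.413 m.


sqrt(H_v) = 1.5534
VF = 1.015 * 1.5534 = 1.5767 m^(5/2)

1.5767 m^(5/2)


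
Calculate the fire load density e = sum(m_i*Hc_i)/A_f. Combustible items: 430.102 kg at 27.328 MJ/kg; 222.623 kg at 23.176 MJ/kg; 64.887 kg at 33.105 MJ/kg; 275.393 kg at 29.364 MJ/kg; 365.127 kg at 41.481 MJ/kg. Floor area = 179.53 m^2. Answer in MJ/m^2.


Total energy = 430.102*27.328 + 222.623*23.176 + 64.887*33.105 + 275.393*29.364 + 365.127*41.481
= 11753.83 + 5159.511 + 2148.084 + 8086.640 + 15145.83
= 42293.90 MJ
e = 42293.90 / 179.53 = 235.58 MJ/m^2

235.58 MJ/m^2


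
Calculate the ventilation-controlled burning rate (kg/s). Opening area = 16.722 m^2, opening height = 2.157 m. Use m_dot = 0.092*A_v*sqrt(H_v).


sqrt(H_v) = 1.4687
m_dot = 0.092 * 16.722 * 1.4687 = 2.2594 kg/s

2.2594 kg/s


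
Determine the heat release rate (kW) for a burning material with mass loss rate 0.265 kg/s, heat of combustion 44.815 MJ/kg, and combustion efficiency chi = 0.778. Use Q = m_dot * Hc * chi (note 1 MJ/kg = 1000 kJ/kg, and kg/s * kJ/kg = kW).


Hc = 44.815 MJ/kg = 44.815 * 1000 kJ/kg = 44815 kJ/kg
Q = 0.265 kg/s * 44815 kJ/kg * 0.778 = 9239.5 kW

9239.5 kW


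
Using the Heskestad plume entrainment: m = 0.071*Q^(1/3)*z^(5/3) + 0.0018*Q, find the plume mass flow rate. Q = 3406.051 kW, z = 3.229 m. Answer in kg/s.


Q^(1/3) = 15.046
z^(5/3) = 7.0542
First term = 0.071 * 15.046 * 7.0542 = 7.5357
Second term = 0.0018 * 3406.051 = 6.1309
m = 13.667 kg/s

13.667 kg/s


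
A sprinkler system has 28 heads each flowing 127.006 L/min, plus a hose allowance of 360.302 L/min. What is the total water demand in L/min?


Sprinkler demand = 28 * 127.006 = 3556.168 L/min
Total = 3556.168 + 360.302 = 3916.47 L/min

3916.47 L/min


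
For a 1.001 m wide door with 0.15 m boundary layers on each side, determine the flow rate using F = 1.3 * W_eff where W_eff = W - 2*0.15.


W_eff = 1.001 - 0.30 = 0.701 m
F = 1.3 * 0.701 = 0.91130 persons/s

0.91130 persons/s


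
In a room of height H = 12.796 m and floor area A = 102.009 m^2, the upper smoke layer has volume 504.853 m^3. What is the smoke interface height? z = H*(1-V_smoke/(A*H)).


V/(A*H) = 0.38677
1 - 0.38677 = 0.61323
z = 12.796 * 0.61323 = 7.8469 m

7.8469 m


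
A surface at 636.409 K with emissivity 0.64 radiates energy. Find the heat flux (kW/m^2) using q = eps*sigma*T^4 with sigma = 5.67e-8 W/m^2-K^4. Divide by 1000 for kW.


T^4 = 1.6404e+11
q = 0.64 * 5.67e-8 * 1.6404e+11 / 1000 = 5.9526 kW/m^2

5.9526 kW/m^2


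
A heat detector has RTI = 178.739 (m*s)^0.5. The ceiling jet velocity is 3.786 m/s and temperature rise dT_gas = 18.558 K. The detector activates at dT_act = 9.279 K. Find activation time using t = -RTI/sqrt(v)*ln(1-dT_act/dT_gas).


dT_act/dT_gas = 0.5
ln(1 - 0.5) = -0.69315
t = -178.739 / sqrt(3.786) * -0.69315 = 63.673 s

63.673 s


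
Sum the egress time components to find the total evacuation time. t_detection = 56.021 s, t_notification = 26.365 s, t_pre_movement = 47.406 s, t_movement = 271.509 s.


Total = 56.021 + 26.365 + 47.406 + 271.509 = 401.301 s

401.301 s


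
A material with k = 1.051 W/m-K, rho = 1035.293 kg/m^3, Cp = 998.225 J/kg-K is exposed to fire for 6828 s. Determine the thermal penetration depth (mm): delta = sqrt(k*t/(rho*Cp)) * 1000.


alpha = 1.051 / (1035.293 * 998.225) = 1.0170e-06 m^2/s
alpha * t = 0.0069439
delta = sqrt(0.0069439) * 1000 = 83.330 mm

83.330 mm


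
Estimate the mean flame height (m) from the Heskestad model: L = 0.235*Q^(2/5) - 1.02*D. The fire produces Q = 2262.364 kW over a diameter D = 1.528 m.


Q^(2/5) = 21.970
0.235 * Q^(2/5) = 5.1629
1.02 * D = 1.5586
L = 3.6043 m

3.6043 m


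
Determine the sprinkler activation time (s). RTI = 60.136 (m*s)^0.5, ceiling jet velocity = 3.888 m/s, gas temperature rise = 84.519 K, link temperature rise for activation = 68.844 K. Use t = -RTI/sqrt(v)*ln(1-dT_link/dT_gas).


dT_link/dT_gas = 0.81454
ln(1 - 0.81454) = -1.6849
t = -60.136 / sqrt(3.888) * -1.6849 = 51.386 s

51.386 s


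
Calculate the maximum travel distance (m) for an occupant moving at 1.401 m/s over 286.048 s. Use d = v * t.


d = 1.401 * 286.048 = 400.75 m

400.75 m


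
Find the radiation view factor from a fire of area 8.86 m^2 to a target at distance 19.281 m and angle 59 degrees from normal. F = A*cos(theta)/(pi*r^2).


cos(59 deg) = 0.51504
pi*r^2 = 1167.9
F = 8.86 * 0.51504 / 1167.9 = 0.0039072

0.0039072


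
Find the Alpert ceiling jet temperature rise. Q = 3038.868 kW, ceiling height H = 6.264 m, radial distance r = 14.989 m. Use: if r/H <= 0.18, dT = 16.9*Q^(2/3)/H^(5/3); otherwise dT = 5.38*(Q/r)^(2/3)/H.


r/H = 14.989 / 6.264 = 2.3929
r/H > 0.18, so dT = 5.38*(Q/r)^(2/3)/H
Q/r = 202.74
(Q/r)^(2/3) = 34.511
dT = 5.38 * 34.511 / 6.264 = 29.641 K

29.641 K


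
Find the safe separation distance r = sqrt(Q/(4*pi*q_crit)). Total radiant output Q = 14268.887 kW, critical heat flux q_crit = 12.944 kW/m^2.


4*pi*q_crit = 162.66
Q/(4*pi*q_crit) = 87.723
r = sqrt(87.723) = 9.3660 m

9.3660 m
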